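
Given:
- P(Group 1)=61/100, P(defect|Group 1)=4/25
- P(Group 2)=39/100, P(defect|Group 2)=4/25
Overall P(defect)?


P(B) = Σ P(B|Aᵢ)×P(Aᵢ)
  4/25×61/100 = 61/625
  4/25×39/100 = 39/625
Sum = 4/25

P(defect) = 4/25 ≈ 16.00%


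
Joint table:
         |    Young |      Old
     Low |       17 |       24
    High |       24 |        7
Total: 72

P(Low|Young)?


P(Low|Young) = 17/(17+24) = 17/41

P = 17/41 ≈ 41.46%


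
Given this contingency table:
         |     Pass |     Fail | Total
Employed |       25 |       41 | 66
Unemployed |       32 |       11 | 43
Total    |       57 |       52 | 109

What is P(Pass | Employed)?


P(Pass | Employed) = 25/(25+41) = 25/66

P(Pass|Employed) = 25/66 ≈ 37.88%


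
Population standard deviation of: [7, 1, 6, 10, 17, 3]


Mean = 44/6 = 22/3
  (7-22/3)²=1/9
  (1-22/3)²=361/9
  (6-22/3)²=16/9
  (10-22/3)²=64/9
  (17-22/3)²=841/9
  (3-22/3)²=169/9
Σ(x-μ)² = 484/3
σ² = (484/3)/6 = 242/9

σ = √(242/9) ≈ 5.1854


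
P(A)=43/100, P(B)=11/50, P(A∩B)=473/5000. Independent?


P(A)×P(B) = 473/5000
P(A∩B) = 473/5000
Equal ✓ → Independent

Yes, independent


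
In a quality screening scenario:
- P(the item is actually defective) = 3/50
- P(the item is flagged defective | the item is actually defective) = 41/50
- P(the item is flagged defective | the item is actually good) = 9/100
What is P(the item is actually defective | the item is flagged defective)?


Using Bayes' theorem:
P(A|B) = P(B|A)·P(A) / P(B)

P(the item is flagged defective) = 41/50 × 3/50 + 9/100 × 47/50
= 123/2500 + 423/5000 = 669/5000

P(the item is actually defective|the item is flagged defective) = (123/2500) / (669/5000) = 82/223

P(the item is actually defective|the item is flagged defective) = 82/223 ≈ 36.77%


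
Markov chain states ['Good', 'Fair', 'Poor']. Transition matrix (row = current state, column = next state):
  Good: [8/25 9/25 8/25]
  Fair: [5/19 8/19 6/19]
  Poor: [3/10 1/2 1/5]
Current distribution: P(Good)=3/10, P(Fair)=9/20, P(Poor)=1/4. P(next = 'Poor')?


P(next=Poor) = Σᵢ P(now=i)×P(i→Poor)
= 3/10×8/25 + 9/20×6/19 + 1/4×1/5
= 12/125 + 27/190 + 1/20 = 2737/9500

P = 2737/9500 ≈ 0.2881


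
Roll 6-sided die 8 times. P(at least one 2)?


P(no 2)^8 = (5/6)^8 = 390625/1679616
P(≥1) = 1 - 390625/1679616 = 1288991/1679616

P = 1288991/1679616 ≈ 76.74%


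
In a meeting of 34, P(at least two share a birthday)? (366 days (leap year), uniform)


P(all different) = Π(366-i)/366 for i=0..33
= 0.205601
P(match) = 1 - 0.205601 = 0.794399

P ≈ 0.7944 ≈ 79.44%


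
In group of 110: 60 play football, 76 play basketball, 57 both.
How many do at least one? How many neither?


|A∪B| = 60+76-57 = 79
Neither = 110-79 = 31

At least one: 79; Neither: 31


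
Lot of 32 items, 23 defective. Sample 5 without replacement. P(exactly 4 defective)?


Hypergeometric: C(23,4)×C(9,1)/C(32,5)
= 8855×9/201376 = 11385/28768

P(X=4) = 11385/28768 ≈ 39.58%


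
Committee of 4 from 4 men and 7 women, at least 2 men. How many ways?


Count by #men:
  2M,2W: C(4,2)×C(7,2)=126
  3M,1W: C(4,3)×C(7,1)=28
  4M,0W: C(4,4)×C(7,0)=1
Total = 155

155


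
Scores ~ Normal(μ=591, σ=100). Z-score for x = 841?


z = (x - μ)/σ = (841 - 591)/100 = 2.5

z = 2.5


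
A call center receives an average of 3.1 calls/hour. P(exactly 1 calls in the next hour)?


Poisson(λ=3.1): P(X=1) = e^(-λ)×λ^k/k!
= e^(-3.1) × 3.1^1 / 1!
≈ 0.04504920239 × 3.1 / 1 ≈ 0.139653

P(X=1) ≈ 0.139653 ≈ 13.97%


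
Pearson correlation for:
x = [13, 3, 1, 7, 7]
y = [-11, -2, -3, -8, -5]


n=5, Σx=31, Σy=-29, Σxy=-243, Σx²=277, Σy²=223
r = (5×(-243) - 31×(-29))/√((5×277 - 31²)(5×223 - (-29)²))
= -316/√(424×274) = -316/√116176 ≈ -316/340.8460 ≈ -0.9271

r ≈ -0.9271


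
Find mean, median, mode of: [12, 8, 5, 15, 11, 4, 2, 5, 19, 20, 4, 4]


Sorted: [2, 4, 4, 4, 5, 5, 8, 11, 12, 15, 19, 20]
Mean = 109/12
Median = 13/2
Freq: {12: 1, 8: 1, 5: 2, 15: 1, 11: 1, 4: 3, 2: 1, 19: 1, 20: 1}
Mode: [4]

Mean=109/12, Median=13/2, Mode=4


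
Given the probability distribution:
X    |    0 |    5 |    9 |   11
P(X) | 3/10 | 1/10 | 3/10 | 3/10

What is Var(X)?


E[X] = 13/2
E[X²] = 631/10
Var(X) = E[X²] - (E[X])² = 631/10 - 169/4 = 417/20

Var(X) = 417/20 ≈ 20.8500


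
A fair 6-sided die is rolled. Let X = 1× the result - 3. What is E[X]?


E[die] = (1+6)/2 = 7/2
E[X] = 1×7/2 - 3 = 1/2

E[X] = 1/2


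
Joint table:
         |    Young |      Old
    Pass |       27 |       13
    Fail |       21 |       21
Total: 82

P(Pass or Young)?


P(Pass∨Young) = P(Pass) + P(Young) - P(Pass∧Young)
= (40 + 48 - 27)/82 = 61/82

P = 61/82 ≈ 74.39%


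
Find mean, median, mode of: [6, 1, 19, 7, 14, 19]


Sorted: [1, 6, 7, 14, 19, 19]
Mean = 66/6 = 11
Median = 21/2
Freq: {6: 1, 1: 1, 19: 2, 7: 1, 14: 1}
Mode: [19]

Mean=11, Median=21/2, Mode=19


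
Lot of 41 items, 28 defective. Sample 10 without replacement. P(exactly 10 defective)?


Hypergeometric: C(28,10)×C(13,0)/C(41,10)
= 13123110×1/1121099408 = 2415/206312

P(X=10) = 2415/206312 ≈ 1.17%


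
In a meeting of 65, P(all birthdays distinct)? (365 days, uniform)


P(all different) = Π(365-i)/365 for i=0..64
= (365/365)×(364/365)×...×(301/365)
= 0.002317

P ≈ 0.0023 ≈ 0.23%


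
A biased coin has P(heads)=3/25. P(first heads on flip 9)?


Geometric: P(X=9) = (1-p)^(k-1)×p = (22/25)^8×3/25 = 164627620608/3814697265625

P(X=9) = 164627620608/3814697265625 ≈ 4.32%


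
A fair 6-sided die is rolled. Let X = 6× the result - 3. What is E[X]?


E[die] = (1+6)/2 = 7/2
E[X] = 6×7/2 - 3 = 18

E[X] = 18


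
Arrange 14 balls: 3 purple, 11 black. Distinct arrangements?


14!/(3!×11!) = 364

364


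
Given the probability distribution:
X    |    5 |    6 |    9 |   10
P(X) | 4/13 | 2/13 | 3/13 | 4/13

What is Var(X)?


E[X] = 99/13
E[X²] = 815/13
Var(X) = E[X²] - (E[X])² = 815/13 - 9801/169 = 794/169

Var(X) = 794/169 ≈ 4.6982


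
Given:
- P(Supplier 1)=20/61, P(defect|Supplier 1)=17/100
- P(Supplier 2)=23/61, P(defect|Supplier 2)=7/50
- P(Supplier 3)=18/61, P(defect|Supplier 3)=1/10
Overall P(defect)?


P(B) = Σ P(B|Aᵢ)×P(Aᵢ)
  17/100×20/61 = 17/305
  7/50×23/61 = 161/3050
  1/10×18/61 = 9/305
Sum = 421/3050

P(defect) = 421/3050 ≈ 13.80%


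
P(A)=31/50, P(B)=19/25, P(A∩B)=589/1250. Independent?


P(A)×P(B) = 589/1250
P(A∩B) = 589/1250
Equal ✓ → Independent

Yes, independent


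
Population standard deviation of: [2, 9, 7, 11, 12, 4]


Mean = 45/6 = 15/2
  (2-15/2)²=121/4
  (9-15/2)²=9/4
  (7-15/2)²=1/4
  (11-15/2)²=49/4
  (12-15/2)²=81/4
  (4-15/2)²=49/4
Σ(x-μ)² = 155/2
σ² = (155/2)/6 = 155/12

σ = √(155/12) ≈ 3.5940


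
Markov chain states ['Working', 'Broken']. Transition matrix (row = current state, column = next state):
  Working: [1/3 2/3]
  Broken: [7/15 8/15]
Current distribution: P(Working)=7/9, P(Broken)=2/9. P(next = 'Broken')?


P(next=Broken) = Σᵢ P(now=i)×P(i→Broken)
= 7/9×2/3 + 2/9×8/15
= 14/27 + 16/135 = 86/135

P = 86/135 ≈ 0.6370


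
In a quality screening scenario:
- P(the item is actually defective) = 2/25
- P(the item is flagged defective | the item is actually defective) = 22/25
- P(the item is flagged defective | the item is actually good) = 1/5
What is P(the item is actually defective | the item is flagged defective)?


Using Bayes' theorem:
P(A|B) = P(B|A)·P(A) / P(B)

P(the item is flagged defective) = 22/25 × 2/25 + 1/5 × 23/25
= 44/625 + 23/125 = 159/625

P(the item is actually defective|the item is flagged defective) = (44/625) / (159/625) = 44/159

P(the item is actually defective|the item is flagged defective) = 44/159 ≈ 27.67%


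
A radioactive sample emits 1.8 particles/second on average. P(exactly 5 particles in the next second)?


Poisson(λ=1.8): P(X=5) = e^(-λ)×λ^k/k!
= e^(-1.8) × 1.8^5 / 5!
≈ 0.1652988882 × 18.89568 / 120 ≈ 0.026029

P(X=5) ≈ 0.026029 ≈ 2.60%


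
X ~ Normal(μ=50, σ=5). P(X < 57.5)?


z = (57.5-50)/5 = 1.5
P(Z < 1.5) = 0.9332

P(X < 57.5) ≈ 0.9332


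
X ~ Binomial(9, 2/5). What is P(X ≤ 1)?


P(X ≤ 1) = Σ P(X=i) for i=0..1
P(X=0) = 19683/1953125
P(X=1) = 118098/1953125
Sum = 137781/1953125

P(X ≤ 1) = 137781/1953125 ≈ 7.05%


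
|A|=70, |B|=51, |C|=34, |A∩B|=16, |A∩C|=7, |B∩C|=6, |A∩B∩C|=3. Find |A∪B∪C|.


|A∪B∪C| = 70+51+34-16-7-6+3 = 129

|A∪B∪C| = 129


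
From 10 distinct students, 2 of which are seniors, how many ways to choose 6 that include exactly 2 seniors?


Choose 2 of the 2 seniors and 4 of the other 8 students:
C(2,2)×C(8,4) = 1×70 = 70

70


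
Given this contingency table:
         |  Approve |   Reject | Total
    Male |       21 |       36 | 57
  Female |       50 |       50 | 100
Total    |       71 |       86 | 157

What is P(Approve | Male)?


P(Approve | Male) = 21/(21+36) = 21/57 = 7/19

P(Approve|Male) = 7/19 ≈ 36.84%


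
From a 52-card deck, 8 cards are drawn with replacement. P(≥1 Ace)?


P(not a Ace) = 48/52 = 12/13
P(none in 8 draws) = (12/13)^8 = 429981696/815730721
P(≥1 Ace) = 1 - 429981696/815730721 = 385749025/815730721

P = 385749025/815730721 ≈ 47.29%


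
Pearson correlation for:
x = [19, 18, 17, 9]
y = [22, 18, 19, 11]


n=4, Σx=63, Σy=70, Σxy=1164, Σx²=1055, Σy²=1290
r = (4×1164 - 63×70)/√((4×1055 - 63²)(4×1290 - 70²))
= 246/√(251×260) = 246/√65260 ≈ 246/255.4604 ≈ 0.9630

r ≈ 0.9630


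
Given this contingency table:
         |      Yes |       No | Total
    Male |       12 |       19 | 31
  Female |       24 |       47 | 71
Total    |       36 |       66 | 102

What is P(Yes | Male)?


P(Yes | Male) = 12/(12+19) = 12/31

P(Yes|Male) = 12/31 ≈ 38.71%


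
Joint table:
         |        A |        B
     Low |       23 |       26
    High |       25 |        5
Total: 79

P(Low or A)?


P(Low∨A) = P(Low) + P(A) - P(Low∧A)
= (49 + 48 - 23)/79 = 74/79

P = 74/79 ≈ 93.67%


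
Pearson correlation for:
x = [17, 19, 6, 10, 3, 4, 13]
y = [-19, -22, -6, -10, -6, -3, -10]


n=7, Σx=72, Σy=-76, Σxy=-1037, Σx²=980, Σy²=1126
r = (7×(-1037) - 72×(-76))/√((7×980 - 72²)(7×1126 - (-76)²))
= -1787/√(1676×2106) = -1787/√3529656 ≈ -1787/1878.7379 ≈ -0.9512

r ≈ -0.9512


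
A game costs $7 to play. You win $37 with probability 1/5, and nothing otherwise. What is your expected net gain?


E[gain] = (37-7)×1/5 + (-7)×4/5
= 6 - 28/5 = 2/5

Expected net gain = $2/5 ≈ $0.40


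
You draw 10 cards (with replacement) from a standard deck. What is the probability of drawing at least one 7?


P(not a 7) = 48/52 = 12/13
P(none in 10 draws) = (12/13)^10 = 61917364224/137858491849
P(≥1 7) = 1 - 61917364224/137858491849 = 75941127625/137858491849

P = 75941127625/137858491849 ≈ 55.09%


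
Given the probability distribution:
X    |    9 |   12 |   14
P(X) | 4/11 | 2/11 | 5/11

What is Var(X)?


E[X] = 130/11
E[X²] = 1592/11
Var(X) = E[X²] - (E[X])² = 1592/11 - 16900/121 = 612/121

Var(X) = 612/121 ≈ 5.0579


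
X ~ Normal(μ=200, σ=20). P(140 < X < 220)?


z₁=(140-200)/20=-3.0, z₂=(220-200)/20=1.0
P = Φ(1.0) - Φ(-3.0) = 0.841345 - 0.001350 = 0.839995 ≈ 0.8400

P(140 < X < 220) ≈ 0.8400


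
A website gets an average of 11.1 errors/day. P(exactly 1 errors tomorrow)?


Poisson(λ=11.1): P(X=1) = e^(-λ)×λ^k/k!
= e^(-11.1) × 11.1^1 / 1!
≈ 1.511232382e-05 × 11.1 / 1 ≈ 0.000168

P(X=1) ≈ 0.000168 ≈ 0.02%


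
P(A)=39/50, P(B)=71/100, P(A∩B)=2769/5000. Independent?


P(A)×P(B) = 2769/5000
P(A∩B) = 2769/5000
Equal ✓ → Independent

Yes, independent


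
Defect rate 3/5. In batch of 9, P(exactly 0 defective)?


Binomial: P(X=0) = C(9,0)×p^0×(1-p)^9
= 1 × 1 × 512/1953125 = 512/1953125

P(X=0) = 512/1953125 ≈ 0.03%


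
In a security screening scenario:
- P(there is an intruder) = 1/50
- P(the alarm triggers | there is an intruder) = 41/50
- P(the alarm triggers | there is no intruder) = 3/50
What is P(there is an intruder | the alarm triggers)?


Using Bayes' theorem:
P(A|B) = P(B|A)·P(A) / P(B)

P(the alarm triggers) = 41/50 × 1/50 + 3/50 × 49/50
= 41/2500 + 147/2500 = 47/625

P(there is an intruder|the alarm triggers) = (41/2500) / (47/625) = 41/188

P(there is an intruder|the alarm triggers) = 41/188 ≈ 21.81%


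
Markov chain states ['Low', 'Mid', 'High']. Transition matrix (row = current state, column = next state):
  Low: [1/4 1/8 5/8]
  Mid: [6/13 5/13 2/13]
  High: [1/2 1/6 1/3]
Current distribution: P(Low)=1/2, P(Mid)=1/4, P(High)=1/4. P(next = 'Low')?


P(next=Low) = Σᵢ P(now=i)×P(i→Low)
= 1/2×1/4 + 1/4×6/13 + 1/4×1/2
= 1/8 + 3/26 + 1/8 = 19/52

P = 19/52 ≈ 0.3654


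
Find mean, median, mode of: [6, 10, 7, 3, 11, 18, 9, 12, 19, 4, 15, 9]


Sorted: [3, 4, 6, 7, 9, 9, 10, 11, 12, 15, 18, 19]
Mean = 123/12 = 41/4
Median = 19/2
Freq: {6: 1, 10: 1, 7: 1, 3: 1, 11: 1, 18: 1, 9: 2, 12: 1, 19: 1, 4: 1, 15: 1}
Mode: [9]

Mean=41/4, Median=19/2, Mode=9


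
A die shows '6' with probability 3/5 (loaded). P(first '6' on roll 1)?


Geometric: P(X=1) = (1-p)^(k-1)×p = (2/5)^0×3/5 = 3/5

P(X=1) = 3/5 ≈ 60.00%


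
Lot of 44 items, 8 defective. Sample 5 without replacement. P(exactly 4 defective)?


Hypergeometric: C(8,4)×C(36,1)/C(44,5)
= 70×36/1086008 = 45/19393

P(X=4) = 45/19393 ≈ 0.23%


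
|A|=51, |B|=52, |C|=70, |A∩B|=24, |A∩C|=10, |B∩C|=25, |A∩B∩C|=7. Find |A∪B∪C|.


|A∪B∪C| = 51+52+70-24-10-25+7 = 121

|A∪B∪C| = 121


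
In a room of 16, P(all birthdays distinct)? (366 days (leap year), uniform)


P(all different) = Π(366-i)/366 for i=0..15
= (366/366)×(365/366)×...×(351/366)
= 0.717059

P ≈ 0.7171 ≈ 71.71%


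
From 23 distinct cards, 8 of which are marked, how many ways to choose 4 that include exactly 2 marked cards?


Choose 2 of the 8 marked cards and 2 of the other 15 cards:
C(8,2)×C(15,2) = 28×105 = 2940

2940


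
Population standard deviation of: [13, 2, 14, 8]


Mean = 37/4
  (13-37/4)²=225/16
  (2-37/4)²=841/16
  (14-37/4)²=361/16
  (8-37/4)²=25/16
Σ(x-μ)² = 363/4
σ² = (363/4)/4 = 363/16

σ = √(363/16) ≈ 4.7631


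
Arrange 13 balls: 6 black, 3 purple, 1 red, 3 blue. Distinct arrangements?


13!/(6!×3!×1!×3!) = 240240

240240


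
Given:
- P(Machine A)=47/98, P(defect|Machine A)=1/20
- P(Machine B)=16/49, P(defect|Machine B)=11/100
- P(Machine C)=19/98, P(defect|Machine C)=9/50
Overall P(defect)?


P(B) = Σ P(B|Aᵢ)×P(Aᵢ)
  1/20×47/98 = 47/1960
  11/100×16/49 = 44/1225
  9/50×19/98 = 171/4900
Sum = 929/9800

P(defect) = 929/9800 ≈ 9.48%


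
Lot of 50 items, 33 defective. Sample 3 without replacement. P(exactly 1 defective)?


Hypergeometric: C(33,1)×C(17,2)/C(50,3)
= 33×136/19600 = 561/2450

P(X=1) = 561/2450 ≈ 22.90%


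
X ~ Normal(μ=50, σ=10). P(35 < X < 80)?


z₁=(35-50)/10=-1.5, z₂=(80-50)/10=3.0
P = Φ(3.0) - Φ(-1.5) = 0.998650 - 0.066807 = 0.931843 ≈ 0.9318

P(35 < X < 80) ≈ 0.9318


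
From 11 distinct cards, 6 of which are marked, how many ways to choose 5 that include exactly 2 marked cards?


Choose 2 of the 6 marked cards and 3 of the other 5 cards:
C(6,2)×C(5,3) = 15×10 = 150

150


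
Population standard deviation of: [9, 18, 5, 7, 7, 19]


Mean = 65/6
  (9-65/6)²=121/36
  (18-65/6)²=1849/36
  (5-65/6)²=1225/36
  (7-65/6)²=529/36
  (7-65/6)²=529/36
  (19-65/6)²=2401/36
Σ(x-μ)² = 1109/6
σ² = (1109/6)/6 = 1109/36

σ = √(1109/36) ≈ 5.5503


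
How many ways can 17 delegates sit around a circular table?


Circular arrangements of 17 distinct objects: fix one position to break rotational symmetry.
(n-1)! = 16! = 20922789888000

20922789888000


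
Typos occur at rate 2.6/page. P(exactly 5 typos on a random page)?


Poisson(λ=2.6): P(X=5) = e^(-λ)×λ^k/k!
= e^(-2.6) × 2.6^5 / 5!
≈ 0.07427357821 × 118.81376 / 120 ≈ 0.073539

P(X=5) ≈ 0.073539 ≈ 7.35%


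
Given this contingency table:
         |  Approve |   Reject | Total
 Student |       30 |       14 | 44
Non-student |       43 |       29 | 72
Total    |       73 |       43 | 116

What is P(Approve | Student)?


P(Approve | Student) = 30/(30+14) = 30/44 = 15/22

P(Approve|Student) = 15/22 ≈ 68.18%


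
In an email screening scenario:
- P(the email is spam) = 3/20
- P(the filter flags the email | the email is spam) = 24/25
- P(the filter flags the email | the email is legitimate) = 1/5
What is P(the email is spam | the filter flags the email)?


Using Bayes' theorem:
P(A|B) = P(B|A)·P(A) / P(B)

P(the filter flags the email) = 24/25 × 3/20 + 1/5 × 17/20
= 18/125 + 17/100 = 157/500

P(the email is spam|the filter flags the email) = (18/125) / (157/500) = 72/157

P(the email is spam|the filter flags the email) = 72/157 ≈ 45.86%


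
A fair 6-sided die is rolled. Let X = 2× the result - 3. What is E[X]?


E[die] = (1+6)/2 = 7/2
E[X] = 2×7/2 - 3 = 4

E[X] = 4


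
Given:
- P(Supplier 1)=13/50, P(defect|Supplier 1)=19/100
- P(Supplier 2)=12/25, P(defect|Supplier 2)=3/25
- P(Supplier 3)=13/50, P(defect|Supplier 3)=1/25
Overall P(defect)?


P(B) = Σ P(B|Aᵢ)×P(Aᵢ)
  19/100×13/50 = 247/5000
  3/25×12/25 = 36/625
  1/25×13/50 = 13/1250
Sum = 587/5000

P(defect) = 587/5000 ≈ 11.74%


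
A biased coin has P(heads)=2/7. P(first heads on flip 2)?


Geometric: P(X=2) = (1-p)^(k-1)×p = (5/7)^1×2/7 = 10/49

P(X=2) = 10/49 ≈ 20.41%


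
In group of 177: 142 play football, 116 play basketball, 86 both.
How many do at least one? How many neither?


|A∪B| = 142+116-86 = 172
Neither = 177-172 = 5

At least one: 172; Neither: 5


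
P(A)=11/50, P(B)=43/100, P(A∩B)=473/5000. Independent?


P(A)×P(B) = 473/5000
P(A∩B) = 473/5000
Equal ✓ → Independent

Yes, independent


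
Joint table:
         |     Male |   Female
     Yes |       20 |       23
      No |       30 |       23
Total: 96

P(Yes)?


P(Yes) = (20+23)/96 = 43/96

P(Yes) = 43/96 ≈ 44.79%


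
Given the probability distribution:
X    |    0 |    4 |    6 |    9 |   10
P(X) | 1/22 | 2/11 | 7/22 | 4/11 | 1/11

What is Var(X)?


E[X] = 75/11
E[X²] = 582/11
Var(X) = E[X²] - (E[X])² = 582/11 - 5625/121 = 777/121

Var(X) = 777/121 ≈ 6.4215


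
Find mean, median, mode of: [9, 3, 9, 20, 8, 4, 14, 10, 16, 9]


Sorted: [3, 4, 8, 9, 9, 9, 10, 14, 16, 20]
Mean = 102/10 = 51/5
Median = 9
Freq: {9: 3, 3: 1, 20: 1, 8: 1, 4: 1, 14: 1, 10: 1, 16: 1}
Mode: [9]

Mean=51/5, Median=9, Mode=9


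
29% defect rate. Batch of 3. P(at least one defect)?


P(all good) = (71/100)^3 = 357911/1000000
P(≥1 defect) = 642089/1000000

P = 642089/1000000 ≈ 64.21%


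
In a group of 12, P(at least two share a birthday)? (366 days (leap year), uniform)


P(all different) = Π(366-i)/366 for i=0..11
= 0.833396
P(match) = 1 - 0.833396 = 0.166604

P ≈ 0.1666 ≈ 16.66%


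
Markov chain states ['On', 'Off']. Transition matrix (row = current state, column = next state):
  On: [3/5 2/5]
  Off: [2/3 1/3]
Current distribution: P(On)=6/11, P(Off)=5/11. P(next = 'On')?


P(next=On) = Σᵢ P(now=i)×P(i→On)
= 6/11×3/5 + 5/11×2/3
= 18/55 + 10/33 = 104/165

P = 104/165 ≈ 0.6303


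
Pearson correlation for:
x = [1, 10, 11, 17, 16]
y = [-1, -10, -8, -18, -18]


n=5, Σx=55, Σy=-55, Σxy=-783, Σx²=767, Σy²=813
r = (5×(-783) - 55×(-55))/√((5×767 - 55²)(5×813 - (-55)²))
= -890/√(810×1040) = -890/√842400 ≈ -890/917.8235 ≈ -0.9697

r ≈ -0.9697


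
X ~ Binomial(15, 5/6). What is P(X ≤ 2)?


P(X ≤ 2) = Σ P(X=i) for i=0..2
P(X=0) = 1/470184984576
P(X=1) = 25/156728328192
P(X=2) = 875/156728328192
Sum = 2701/470184984576

P(X ≤ 2) = 2701/470184984576 ≈ 0.00%


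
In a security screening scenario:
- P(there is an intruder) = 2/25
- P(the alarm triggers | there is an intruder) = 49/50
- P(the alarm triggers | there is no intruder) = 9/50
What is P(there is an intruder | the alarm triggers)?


Using Bayes' theorem:
P(A|B) = P(B|A)·P(A) / P(B)

P(the alarm triggers) = 49/50 × 2/25 + 9/50 × 23/25
= 49/625 + 207/1250 = 61/250

P(there is an intruder|the alarm triggers) = (49/625) / (61/250) = 98/305

P(there is an intruder|the alarm triggers) = 98/305 ≈ 32.13%


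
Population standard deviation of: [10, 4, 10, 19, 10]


Mean = 53/5
  (10-53/5)²=9/25
  (4-53/5)²=1089/25
  (10-53/5)²=9/25
  (19-53/5)²=1764/25
  (10-53/5)²=9/25
Σ(x-μ)² = 576/5
σ² = (576/5)/5 = 576/25

σ = √(576/25) ≈ 4.8000


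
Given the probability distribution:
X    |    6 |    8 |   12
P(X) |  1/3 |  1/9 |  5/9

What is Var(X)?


E[X] = 86/9
E[X²] = 892/9
Var(X) = E[X²] - (E[X])² = 892/9 - 7396/81 = 632/81

Var(X) = 632/81 ≈ 7.8025


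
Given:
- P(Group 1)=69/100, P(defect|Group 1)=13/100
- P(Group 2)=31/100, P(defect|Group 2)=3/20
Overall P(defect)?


P(B) = Σ P(B|Aᵢ)×P(Aᵢ)
  13/100×69/100 = 897/10000
  3/20×31/100 = 93/2000
Sum = 681/5000

P(defect) = 681/5000 ≈ 13.62%


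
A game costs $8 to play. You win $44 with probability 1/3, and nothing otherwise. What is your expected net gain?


E[gain] = (44-8)×1/3 + (-8)×2/3
= 12 - 16/3 = 20/3

Expected net gain = $20/3 ≈ $6.67


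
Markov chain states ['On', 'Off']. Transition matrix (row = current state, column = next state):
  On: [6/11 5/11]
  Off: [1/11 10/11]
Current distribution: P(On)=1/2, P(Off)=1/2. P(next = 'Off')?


P(next=Off) = Σᵢ P(now=i)×P(i→Off)
= 1/2×5/11 + 1/2×10/11
= 5/22 + 5/11 = 15/22

P = 15/22 ≈ 0.6818


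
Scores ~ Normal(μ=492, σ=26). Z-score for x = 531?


z = (x - μ)/σ = (531 - 492)/26 = 1.5

z = 1.5


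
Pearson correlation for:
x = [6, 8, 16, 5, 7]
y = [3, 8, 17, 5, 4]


n=5, Σx=42, Σy=37, Σxy=407, Σx²=430, Σy²=403
r = (5×407 - 42×37)/√((5×430 - 42²)(5×403 - 37²))
= 481/√(386×646) = 481/√249356 ≈ 481/499.3556 ≈ 0.9632

r ≈ 0.9632


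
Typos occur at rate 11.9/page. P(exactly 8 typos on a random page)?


Poisson(λ=11.9): P(X=8) = e^(-λ)×λ^k/k!
= e^(-11.9) × 11.9^8 / 8!
≈ 6.790404807e-06 × 402138534.716 / 40320 ≈ 0.067725

P(X=8) ≈ 0.067725 ≈ 6.77%


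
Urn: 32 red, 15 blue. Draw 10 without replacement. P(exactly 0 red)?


Hypergeometric: C(32,0)×C(15,10)/C(47,10)
= 1×3003/5178066751 = 21/36210257

P(X=0) = 21/36210257 ≈ 0.00%


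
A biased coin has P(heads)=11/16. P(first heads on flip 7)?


Geometric: P(X=7) = (1-p)^(k-1)×p = (5/16)^6×11/16 = 171875/268435456

P(X=7) = 171875/268435456 ≈ 0.06%


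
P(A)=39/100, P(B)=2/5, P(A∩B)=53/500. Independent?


P(A)×P(B) = 39/250
P(A∩B) = 53/500
Not equal → NOT independent

No, not independent


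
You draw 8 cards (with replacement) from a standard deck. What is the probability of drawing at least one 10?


P(not a 10) = 48/52 = 12/13
P(none in 8 draws) = (12/13)^8 = 429981696/815730721
P(≥1 10) = 1 - 429981696/815730721 = 385749025/815730721

P = 385749025/815730721 ≈ 47.29%


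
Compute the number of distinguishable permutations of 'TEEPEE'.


Letters: 6, freq: {'T': 1, 'E': 4, 'P': 1}
6!/(1!×4!×1!) = 720/24 = 30

30


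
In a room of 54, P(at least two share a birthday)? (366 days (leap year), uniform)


P(all different) = Π(366-i)/366 for i=0..53
= 0.016316
P(match) = 1 - 0.016316 = 0.983684

P ≈ 0.9837 ≈ 98.37%


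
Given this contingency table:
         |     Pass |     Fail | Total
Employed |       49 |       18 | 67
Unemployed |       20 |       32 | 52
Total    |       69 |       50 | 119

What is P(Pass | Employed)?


P(Pass | Employed) = 49/(49+18) = 49/67

P(Pass|Employed) = 49/67 ≈ 73.13%


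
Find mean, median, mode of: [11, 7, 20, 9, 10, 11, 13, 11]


Sorted: [7, 9, 10, 11, 11, 11, 13, 20]
Mean = 92/8 = 23/2
Median = 11
Freq: {11: 3, 7: 1, 20: 1, 9: 1, 10: 1, 13: 1}
Mode: [11]

Mean=23/2, Median=11, Mode=11


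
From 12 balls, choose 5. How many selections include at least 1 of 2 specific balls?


Complement: C(12,5) - C(10,5) = 792 - 252 = 540

540


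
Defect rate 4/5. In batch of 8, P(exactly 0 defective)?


Binomial: P(X=0) = C(8,0)×p^0×(1-p)^8
= 1 × 1 × 1/390625 = 1/390625

P(X=0) = 1/390625 ≈ 0.00%


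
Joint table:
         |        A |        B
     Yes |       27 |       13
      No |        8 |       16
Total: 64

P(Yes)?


P(Yes) = (27+13)/64 = 40/64 = 5/8

P(Yes) = 5/8 ≈ 62.50%


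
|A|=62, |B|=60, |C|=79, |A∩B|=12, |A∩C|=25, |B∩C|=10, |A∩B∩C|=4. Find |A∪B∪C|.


|A∪B∪C| = 62+60+79-12-25-10+4 = 158

|A∪B∪C| = 158


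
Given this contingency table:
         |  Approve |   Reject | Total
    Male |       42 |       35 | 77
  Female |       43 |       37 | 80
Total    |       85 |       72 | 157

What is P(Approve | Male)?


P(Approve | Male) = 42/(42+35) = 42/77 = 6/11

P(Approve|Male) = 6/11 ≈ 54.55%


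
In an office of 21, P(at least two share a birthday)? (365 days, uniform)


P(all different) = Π(365-i)/365 for i=0..20
= 0.556312
P(match) = 1 - 0.556312 = 0.443688

P ≈ 0.4437 ≈ 44.37%


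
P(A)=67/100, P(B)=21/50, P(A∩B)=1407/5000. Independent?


P(A)×P(B) = 1407/5000
P(A∩B) = 1407/5000
Equal ✓ → Independent

Yes, independent


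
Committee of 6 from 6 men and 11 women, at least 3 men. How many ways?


Count by #men:
  3M,3W: C(6,3)×C(11,3)=3300
  4M,2W: C(6,4)×C(11,2)=825
  5M,1W: C(6,5)×C(11,1)=66
  6M,0W: C(6,6)×C(11,0)=1
Total = 4192

4192


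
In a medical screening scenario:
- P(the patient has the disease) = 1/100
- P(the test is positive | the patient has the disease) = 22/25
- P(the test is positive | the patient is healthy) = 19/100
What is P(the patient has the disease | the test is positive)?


Using Bayes' theorem:
P(A|B) = P(B|A)·P(A) / P(B)

P(the test is positive) = 22/25 × 1/100 + 19/100 × 99/100
= 11/1250 + 1881/10000 = 1969/10000

P(the patient has the disease|the test is positive) = (11/1250) / (1969/10000) = 8/179

P(the patient has the disease|the test is positive) = 8/179 ≈ 4.47%


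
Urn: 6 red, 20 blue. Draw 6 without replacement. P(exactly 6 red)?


Hypergeometric: C(6,6)×C(20,0)/C(26,6)
= 1×1/230230 = 1/230230

P(X=6) = 1/230230 ≈ 0.00%


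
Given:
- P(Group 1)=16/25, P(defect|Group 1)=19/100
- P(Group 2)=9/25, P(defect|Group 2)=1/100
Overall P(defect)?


P(B) = Σ P(B|Aᵢ)×P(Aᵢ)
  19/100×16/25 = 76/625
  1/100×9/25 = 9/2500
Sum = 313/2500

P(defect) = 313/2500 ≈ 12.52%


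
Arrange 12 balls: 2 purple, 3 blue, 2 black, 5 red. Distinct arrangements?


12!/(2!×3!×2!×5!) = 166320

166320


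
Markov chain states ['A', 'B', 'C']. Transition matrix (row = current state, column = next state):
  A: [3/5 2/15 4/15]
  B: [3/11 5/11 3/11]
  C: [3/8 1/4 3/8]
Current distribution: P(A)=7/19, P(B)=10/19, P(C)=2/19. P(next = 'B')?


P(next=B) = Σᵢ P(now=i)×P(i→B)
= 7/19×2/15 + 10/19×5/11 + 2/19×1/4
= 14/285 + 50/209 + 1/38 = 1973/6270

P = 1973/6270 ≈ 0.3147


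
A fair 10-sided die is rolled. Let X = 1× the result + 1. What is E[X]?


E[die] = (1+10)/2 = 11/2
E[X] = 1×11/2 + 1 = 13/2

E[X] = 13/2


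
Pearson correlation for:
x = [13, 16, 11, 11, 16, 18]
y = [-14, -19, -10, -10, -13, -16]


n=6, Σx=85, Σy=-82, Σxy=-1202, Σx²=1247, Σy²=1182
r = (6×(-1202) - 85×(-82))/√((6×1247 - 85²)(6×1182 - (-82)²))
= -242/√(257×368) = -242/√94576 ≈ -242/307.5321 ≈ -0.7869

r ≈ -0.7869


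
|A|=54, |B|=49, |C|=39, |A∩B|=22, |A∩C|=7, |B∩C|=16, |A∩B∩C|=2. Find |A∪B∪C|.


|A∪B∪C| = 54+49+39-22-7-16+2 = 99

|A∪B∪C| = 99


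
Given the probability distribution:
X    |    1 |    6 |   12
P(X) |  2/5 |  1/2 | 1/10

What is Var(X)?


E[X] = 23/5
E[X²] = 164/5
Var(X) = E[X²] - (E[X])² = 164/5 - 529/25 = 291/25

Var(X) = 291/25 ≈ 11.6400


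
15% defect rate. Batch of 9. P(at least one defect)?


P(all good) = (17/20)^9 = 118587876497/512000000000
P(≥1 defect) = 393412123503/512000000000

P = 393412123503/512000000000 ≈ 76.84%


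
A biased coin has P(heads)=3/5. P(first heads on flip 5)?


Geometric: P(X=5) = (1-p)^(k-1)×p = (2/5)^4×3/5 = 48/3125

P(X=5) = 48/3125 ≈ 1.54%


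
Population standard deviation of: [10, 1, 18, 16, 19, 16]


Mean = 80/6 = 40/3
  (10-40/3)²=100/9
  (1-40/3)²=1369/9
  (18-40/3)²=196/9
  (16-40/3)²=64/9
  (19-40/3)²=289/9
  (16-40/3)²=64/9
Σ(x-μ)² = 694/3
σ² = (694/3)/6 = 347/9

σ = √(347/9) ≈ 6.2093


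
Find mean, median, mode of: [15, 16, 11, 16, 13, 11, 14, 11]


Sorted: [11, 11, 11, 13, 14, 15, 16, 16]
Mean = 107/8
Median = 27/2
Freq: {15: 1, 16: 2, 11: 3, 13: 1, 14: 1}
Mode: [11]

Mean=107/8, Median=27/2, Mode=11


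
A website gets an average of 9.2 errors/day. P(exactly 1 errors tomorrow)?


Poisson(λ=9.2): P(X=1) = e^(-λ)×λ^k/k!
= e^(-9.2) × 9.2^1 / 1!
≈ 0.0001010394018 × 9.2 / 1 ≈ 0.000930

P(X=1) ≈ 0.000930 ≈ 0.09%


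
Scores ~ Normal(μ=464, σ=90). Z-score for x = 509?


z = (x - μ)/σ = (509 - 464)/90 = 0.5

z = 0.5


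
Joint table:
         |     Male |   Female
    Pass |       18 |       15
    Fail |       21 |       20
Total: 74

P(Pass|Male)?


P(Pass|Male) = 18/(18+21) = 18/39 = 6/13

P = 6/13 ≈ 46.15%


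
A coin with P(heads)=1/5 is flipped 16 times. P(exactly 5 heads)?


Binomial: P(X=5) = C(16,5)×p^5×(1-p)^11
= 4368 × 1/3125 × 4194304/48828125 = 18320719872/152587890625

P(X=5) = 18320719872/152587890625 ≈ 12.01%


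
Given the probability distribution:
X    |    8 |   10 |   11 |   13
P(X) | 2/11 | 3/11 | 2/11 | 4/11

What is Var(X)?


E[X] = 120/11
E[X²] = 1346/11
Var(X) = E[X²] - (E[X])² = 1346/11 - 14400/121 = 406/121

Var(X) = 406/121 ≈ 3.3554


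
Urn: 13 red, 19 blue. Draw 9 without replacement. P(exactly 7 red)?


Hypergeometric: C(13,7)×C(19,2)/C(32,9)
= 1716×171/28048800 = 1881/179800

P(X=7) = 1881/179800 ≈ 1.05%


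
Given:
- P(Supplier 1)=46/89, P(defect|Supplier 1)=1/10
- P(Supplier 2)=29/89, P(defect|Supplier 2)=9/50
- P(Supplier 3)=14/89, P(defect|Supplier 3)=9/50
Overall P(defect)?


P(B) = Σ P(B|Aᵢ)×P(Aᵢ)
  1/10×46/89 = 23/445
  9/50×29/89 = 261/4450
  9/50×14/89 = 63/2225
Sum = 617/4450

P(defect) = 617/4450 ≈ 13.87%


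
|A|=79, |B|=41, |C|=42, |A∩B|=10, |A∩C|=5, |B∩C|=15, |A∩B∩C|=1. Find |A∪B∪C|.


|A∪B∪C| = 79+41+42-10-5-15+1 = 133

|A∪B∪C| = 133


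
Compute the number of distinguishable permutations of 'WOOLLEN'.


Letters: 7, freq: {'W': 1, 'O': 2, 'L': 2, 'E': 1, 'N': 1}
7!/(1!×2!×2!×1!×1!) = 5040/4 = 1260

1260


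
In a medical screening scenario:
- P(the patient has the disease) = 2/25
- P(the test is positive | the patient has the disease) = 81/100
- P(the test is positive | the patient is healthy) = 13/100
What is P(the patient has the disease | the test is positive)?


Using Bayes' theorem:
P(A|B) = P(B|A)·P(A) / P(B)

P(the test is positive) = 81/100 × 2/25 + 13/100 × 23/25
= 81/1250 + 299/2500 = 461/2500

P(the patient has the disease|the test is positive) = (81/1250) / (461/2500) = 162/461

P(the patient has the disease|the test is positive) = 162/461 ≈ 35.14%


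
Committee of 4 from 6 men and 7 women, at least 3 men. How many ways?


Count by #men:
  3M,1W: C(6,3)×C(7,1)=140
  4M,0W: C(6,4)×C(7,0)=15
Total = 155

155


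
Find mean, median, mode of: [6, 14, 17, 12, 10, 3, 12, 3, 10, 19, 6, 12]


Sorted: [3, 3, 6, 6, 10, 10, 12, 12, 12, 14, 17, 19]
Mean = 124/12 = 31/3
Median = 11
Freq: {6: 2, 14: 1, 17: 1, 12: 3, 10: 2, 3: 2, 19: 1}
Mode: [12]

Mean=31/3, Median=11, Mode=12


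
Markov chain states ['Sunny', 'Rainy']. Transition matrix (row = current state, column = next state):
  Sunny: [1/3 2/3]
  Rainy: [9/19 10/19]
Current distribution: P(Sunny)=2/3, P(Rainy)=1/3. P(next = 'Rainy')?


P(next=Rainy) = Σᵢ P(now=i)×P(i→Rainy)
= 2/3×2/3 + 1/3×10/19
= 4/9 + 10/57 = 106/171

P = 106/171 ≈ 0.6199


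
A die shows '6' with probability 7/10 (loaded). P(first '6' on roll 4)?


Geometric: P(X=4) = (1-p)^(k-1)×p = (3/10)^3×7/10 = 189/10000

P(X=4) = 189/10000 ≈ 1.89%


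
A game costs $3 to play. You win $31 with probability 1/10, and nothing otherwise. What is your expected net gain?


E[gain] = (31-3)×1/10 + (-3)×9/10
= 14/5 - 27/10 = 1/10

Expected net gain = $1/10 ≈ $0.10


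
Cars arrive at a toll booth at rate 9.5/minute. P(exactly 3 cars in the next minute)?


Poisson(λ=9.5): P(X=3) = e^(-λ)×λ^k/k!
= e^(-9.5) × 9.5^3 / 3!
≈ 7.485182989e-05 × 857.375 / 6 ≈ 0.010696

P(X=3) ≈ 0.010696 ≈ 1.07%


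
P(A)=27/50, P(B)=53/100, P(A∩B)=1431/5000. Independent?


P(A)×P(B) = 1431/5000
P(A∩B) = 1431/5000
Equal ✓ → Independent

Yes, independent


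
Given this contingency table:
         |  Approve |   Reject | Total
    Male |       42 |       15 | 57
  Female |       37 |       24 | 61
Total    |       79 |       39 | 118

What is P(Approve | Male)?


P(Approve | Male) = 42/(42+15) = 42/57 = 14/19

P(Approve|Male) = 14/19 ≈ 73.68%


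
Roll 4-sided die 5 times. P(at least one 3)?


P(no 3)^5 = (3/4)^5 = 243/1024
P(≥1) = 1 - 243/1024 = 781/1024

P = 781/1024 ≈ 76.27%


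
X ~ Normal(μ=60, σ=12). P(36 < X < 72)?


z₁=(36-60)/12=-2.0, z₂=(72-60)/12=1.0
P = Φ(1.0) - Φ(-2.0) = 0.841345 - 0.022750 = 0.818595 ≈ 0.8186

P(36 < X < 72) ≈ 0.8186


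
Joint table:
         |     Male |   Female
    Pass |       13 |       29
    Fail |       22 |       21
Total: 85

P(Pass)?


P(Pass) = (13+29)/85 = 42/85

P(Pass) = 42/85 ≈ 49.41%


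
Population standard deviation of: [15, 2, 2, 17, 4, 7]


Mean = 47/6
  (15-47/6)²=1849/36
  (2-47/6)²=1225/36
  (2-47/6)²=1225/36
  (17-47/6)²=3025/36
  (4-47/6)²=529/36
  (7-47/6)²=25/36
Σ(x-μ)² = 1313/6
σ² = (1313/6)/6 = 1313/36

σ = √(1313/36) ≈ 6.0392


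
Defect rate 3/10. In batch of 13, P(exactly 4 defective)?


Binomial: P(X=4) = C(13,4)×p^4×(1-p)^9
= 715 × 81/10000 × 40353607/1000000000 = 467415829881/2000000000000

P(X=4) = 467415829881/2000000000000 ≈ 23.37%


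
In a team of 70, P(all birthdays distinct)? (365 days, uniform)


P(all different) = Π(365-i)/365 for i=0..69
= (365/365)×(364/365)×...×(296/365)
= 0.000840

P ≈ 0.0008 ≈ 0.08%


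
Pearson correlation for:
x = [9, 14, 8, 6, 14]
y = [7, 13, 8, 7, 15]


n=5, Σx=51, Σy=50, Σxy=561, Σx²=573, Σy²=556
r = (5×561 - 51×50)/√((5×573 - 51²)(5×556 - 50²))
= 255/√(264×280) = 255/√73920 ≈ 255/271.8823 ≈ 0.9379

r ≈ 0.9379


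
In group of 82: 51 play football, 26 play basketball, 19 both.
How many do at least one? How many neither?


|A∪B| = 51+26-19 = 58
Neither = 82-58 = 24

At least one: 58; Neither: 24


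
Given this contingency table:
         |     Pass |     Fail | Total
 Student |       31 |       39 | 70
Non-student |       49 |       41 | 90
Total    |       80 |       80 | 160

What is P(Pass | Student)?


P(Pass | Student) = 31/(31+39) = 31/70

P(Pass|Student) = 31/70 ≈ 44.29%


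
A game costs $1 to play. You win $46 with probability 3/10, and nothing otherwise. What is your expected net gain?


E[gain] = (46-1)×3/10 + (-1)×7/10
= 27/2 - 7/10 = 64/5

Expected net gain = $64/5 ≈ $12.80


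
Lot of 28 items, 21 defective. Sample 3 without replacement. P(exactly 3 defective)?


Hypergeometric: C(21,3)×C(7,0)/C(28,3)
= 1330×1/3276 = 95/234

P(X=3) = 95/234 ≈ 40.60%


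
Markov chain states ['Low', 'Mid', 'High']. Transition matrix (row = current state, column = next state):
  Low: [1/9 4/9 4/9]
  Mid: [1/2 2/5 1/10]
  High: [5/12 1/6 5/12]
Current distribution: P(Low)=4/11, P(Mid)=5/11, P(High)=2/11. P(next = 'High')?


P(next=High) = Σᵢ P(now=i)×P(i→High)
= 4/11×4/9 + 5/11×1/10 + 2/11×5/12
= 16/99 + 1/22 + 5/66 = 28/99

P = 28/99 ≈ 0.2828


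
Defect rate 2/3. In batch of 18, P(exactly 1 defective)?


Binomial: P(X=1) = C(18,1)×p^1×(1-p)^17
= 18 × 2/3 × 1/129140163 = 4/43046721

P(X=1) = 4/43046721 ≈ 0.00%


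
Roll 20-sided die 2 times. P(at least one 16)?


P(no 16)^2 = (19/20)^2 = 361/400
P(≥1) = 1 - 361/400 = 39/400

P = 39/400 ≈ 9.75%


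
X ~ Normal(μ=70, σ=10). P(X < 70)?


z = (70-70)/10 = 0.0
P(Z < 0.0) = 0.5000

P(X < 70) ≈ 0.5000


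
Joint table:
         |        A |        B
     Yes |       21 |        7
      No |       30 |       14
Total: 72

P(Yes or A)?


P(Yes∨A) = P(Yes) + P(A) - P(Yes∧A)
= (28 + 51 - 21)/72 = 58/72 = 29/36

P = 29/36 ≈ 80.56%


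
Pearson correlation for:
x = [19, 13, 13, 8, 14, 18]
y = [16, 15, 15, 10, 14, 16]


n=6, Σx=85, Σy=86, Σxy=1258, Σx²=1283, Σy²=1258
r = (6×1258 - 85×86)/√((6×1283 - 85²)(6×1258 - 86²))
= 238/√(473×152) = 238/√71896 ≈ 238/268.1343 ≈ 0.8876

r ≈ 0.8876


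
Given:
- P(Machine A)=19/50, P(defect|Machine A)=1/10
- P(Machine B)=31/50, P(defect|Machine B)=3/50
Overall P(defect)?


P(B) = Σ P(B|Aᵢ)×P(Aᵢ)
  1/10×19/50 = 19/500
  3/50×31/50 = 93/2500
Sum = 47/625

P(defect) = 47/625 ≈ 7.52%


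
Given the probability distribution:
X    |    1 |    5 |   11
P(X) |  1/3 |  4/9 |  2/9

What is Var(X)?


E[X] = 5
E[X²] = 115/3
Var(X) = E[X²] - (E[X])² = 115/3 - 25 = 40/3

Var(X) = 40/3 ≈ 13.3333


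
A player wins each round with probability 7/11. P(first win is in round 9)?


Geometric: P(X=9) = (1-p)^(k-1)×p = (4/11)^8×7/11 = 458752/2357947691

P(X=9) = 458752/2357947691 ≈ 0.02%


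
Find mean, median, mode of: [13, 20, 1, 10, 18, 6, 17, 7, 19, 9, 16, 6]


Sorted: [1, 6, 6, 7, 9, 10, 13, 16, 17, 18, 19, 20]
Mean = 142/12 = 71/6
Median = 23/2
Freq: {13: 1, 20: 1, 1: 1, 10: 1, 18: 1, 6: 2, 17: 1, 7: 1, 19: 1, 9: 1, 16: 1}
Mode: [6]

Mean=71/6, Median=23/2, Mode=6


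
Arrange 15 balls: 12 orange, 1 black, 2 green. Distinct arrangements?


15!/(12!×1!×2!) = 1365

1365


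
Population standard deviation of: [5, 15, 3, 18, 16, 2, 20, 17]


Mean = 96/8 = 12
  (5-12)²=49
  (15-12)²=9
  (3-12)²=81
  (18-12)²=36
  (16-12)²=16
  (2-12)²=100
  (20-12)²=64
  (17-12)²=25
Σ(x-μ)² = 380
σ² = 380/8 = 95/2

σ = √(95/2) ≈ 6.8920


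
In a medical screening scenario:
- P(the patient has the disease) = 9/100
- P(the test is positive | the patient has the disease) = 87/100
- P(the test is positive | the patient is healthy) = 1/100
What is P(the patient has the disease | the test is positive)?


Using Bayes' theorem:
P(A|B) = P(B|A)·P(A) / P(B)

P(the test is positive) = 87/100 × 9/100 + 1/100 × 91/100
= 783/10000 + 91/10000 = 437/5000

P(the patient has the disease|the test is positive) = (783/10000) / (437/5000) = 783/874

P(the patient has the disease|the test is positive) = 783/874 ≈ 89.59%


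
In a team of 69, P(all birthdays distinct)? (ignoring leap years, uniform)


P(all different) = Π(365-i)/365 for i=0..68
= (365/365)×(364/365)×...×(297/365)
= 0.001036

P ≈ 0.0010 ≈ 0.10%


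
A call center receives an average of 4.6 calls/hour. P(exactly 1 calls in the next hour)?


Poisson(λ=4.6): P(X=1) = e^(-λ)×λ^k/k!
= e^(-4.6) × 4.6^1 / 1!
≈ 0.01005183574 × 4.6 / 1 ≈ 0.046238

P(X=1) ≈ 0.046238 ≈ 4.62%


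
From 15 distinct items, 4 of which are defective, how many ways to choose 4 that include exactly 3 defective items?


Choose 3 of the 4 defective items and 1 of the other 11 items:
C(4,3)×C(11,1) = 4×11 = 44

44


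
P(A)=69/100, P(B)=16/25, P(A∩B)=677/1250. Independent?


P(A)×P(B) = 276/625
P(A∩B) = 677/1250
Not equal → NOT independent

No, not independent
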